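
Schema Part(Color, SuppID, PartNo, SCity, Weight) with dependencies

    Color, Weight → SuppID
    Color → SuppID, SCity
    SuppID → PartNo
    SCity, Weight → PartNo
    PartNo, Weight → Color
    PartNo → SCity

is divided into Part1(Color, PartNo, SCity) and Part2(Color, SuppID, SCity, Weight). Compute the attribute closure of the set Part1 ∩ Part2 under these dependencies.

Color, SuppID, PartNo, SCity

Part1 ∩ Part2 = {Color, SCity}.
Color → SuppID, SCity applies, adding SuppID
SuppID → PartNo applies, adding PartNo
Closure: {Color, SuppID, PartNo, SCity}.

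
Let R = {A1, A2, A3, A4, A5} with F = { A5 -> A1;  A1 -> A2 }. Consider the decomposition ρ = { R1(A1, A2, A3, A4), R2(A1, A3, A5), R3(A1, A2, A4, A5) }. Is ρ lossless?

Chase test. Columns are A1, A2, A3, A4, A5; row i has aⱼ where attribute j ∈ Ri, else bᵢⱼ.
Initial tableau (one row per fragment):
  row 1: a1 a2 a3 a4 b15
  row 2: a1 b22 a3 b24 a5
  row 3: a1 a2 b33 a4 a5
Rows 1 and 2 agree on A1; apply A1→A2 and equate their A2 entries.
No row becomes fully distinguished — the join is lossy.

No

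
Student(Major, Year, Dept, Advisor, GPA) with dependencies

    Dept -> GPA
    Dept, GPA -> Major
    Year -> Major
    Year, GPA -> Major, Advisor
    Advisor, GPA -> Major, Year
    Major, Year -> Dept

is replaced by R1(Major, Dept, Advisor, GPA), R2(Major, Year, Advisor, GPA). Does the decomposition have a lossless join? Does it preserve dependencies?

Lossless test: (Major, Advisor, GPA)⁺ = {Major, Year, Dept, Advisor, GPA}, which contains all of one fragment — lossless.
Dependency preservation: Major, Year → Dept is not contained in any single fragment, but the restricted closure of its left-hand side across the fragments still reaches the right-hand side; the remaining FDs each lie inside some fragment. All dependencies are preserved.

lossless and dependency-preserving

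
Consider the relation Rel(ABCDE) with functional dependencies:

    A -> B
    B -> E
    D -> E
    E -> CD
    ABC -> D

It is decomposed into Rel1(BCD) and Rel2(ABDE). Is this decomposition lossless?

Common attributes: Rel1 ∩ Rel2 = {BD}.
Closure of {BD}: B → E applies, adding E; E → CD applies, adding C. So (BD)⁺ = {BCDE}.
This closure contains every attribute of Rel1, so Rel1 ∩ Rel2 → Rel1. The join is lossless.

Yes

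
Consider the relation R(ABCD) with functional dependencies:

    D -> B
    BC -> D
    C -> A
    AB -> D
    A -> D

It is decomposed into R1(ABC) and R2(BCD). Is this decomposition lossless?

Common attributes: R1 ∩ R2 = {BC}.
Closure of {BC}: BC → D applies, adding D; C → A applies, adding A. So (BC)⁺ = {ABCD}.
This closure contains every attribute of R1, so R1 ∩ R2 → R1. The join is lossless.

Yes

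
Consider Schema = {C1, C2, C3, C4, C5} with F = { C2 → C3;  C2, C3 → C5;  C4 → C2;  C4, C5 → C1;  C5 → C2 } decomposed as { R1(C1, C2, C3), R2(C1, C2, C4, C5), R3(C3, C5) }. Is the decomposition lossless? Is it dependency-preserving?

lossless and dependency-preserving

Lossless test (chase): Rows 1 and 2 agree on C2; apply C2→C3 and equate their C3 entries. Rows 1 and 2 agree on C2, C3; apply C2, C3→C5 and equate their C5 entries. Rows 1 and 3 agree on C5; apply C5→C2 and equate their C2 entries. Row 2 is now all distinguished symbols — the join is lossless.
Dependency preservation: C2, C3 → C5 is not contained in any single fragment, but the restricted closure of its left-hand side across the fragments still reaches the right-hand side; the remaining FDs each lie inside some fragment. All dependencies are preserved.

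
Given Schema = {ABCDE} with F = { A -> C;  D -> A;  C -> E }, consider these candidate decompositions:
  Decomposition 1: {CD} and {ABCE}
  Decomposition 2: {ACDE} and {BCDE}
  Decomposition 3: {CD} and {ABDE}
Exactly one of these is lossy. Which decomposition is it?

Decomposition 1

Decomposition 1: common = {C}, closure = {CE} → lossy.
Decomposition 2: common = {CDE}, closure = {ACDE} → lossless.
Decomposition 3: common = {D}, closure = {ACDE} → lossless.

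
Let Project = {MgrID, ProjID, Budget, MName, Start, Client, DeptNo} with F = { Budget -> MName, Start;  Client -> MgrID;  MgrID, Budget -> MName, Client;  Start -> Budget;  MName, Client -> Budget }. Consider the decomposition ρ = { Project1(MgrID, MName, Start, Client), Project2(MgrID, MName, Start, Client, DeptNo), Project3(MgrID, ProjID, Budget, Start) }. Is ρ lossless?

No

Chase test. Columns are MgrID, ProjID, Budget, MName, Start, Client, DeptNo; row i has aⱼ where attribute j ∈ Projecti, else bᵢⱼ.
Initial tableau (one row per fragment):
  row 1: a1 b12 b13 a4 a5 a6 b17
  row 2: a1 b22 b23 a4 a5 a6 a7
  row 3: a1 a2 a3 b34 a5 b36 b37
Rows 1 and 2 agree on Start; apply Start→Budget and equate their Budget entries.
Rows 1 and 3 agree on Start; apply Start→Budget and equate their Budget entries.
Rows 1 and 3 agree on Budget; apply Budget→MName, Start and equate their MName, Start entries.
Rows 1 and 3 agree on MgrID, Budget; apply MgrID, Budget→MName, Client and equate their MName, Client entries.
No row becomes fully distinguished — the join is lossy.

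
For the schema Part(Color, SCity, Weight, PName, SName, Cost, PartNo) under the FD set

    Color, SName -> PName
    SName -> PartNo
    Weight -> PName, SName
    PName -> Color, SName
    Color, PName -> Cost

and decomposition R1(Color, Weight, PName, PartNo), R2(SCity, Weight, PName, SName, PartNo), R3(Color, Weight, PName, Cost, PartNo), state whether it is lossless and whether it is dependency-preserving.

lossless but not dependency-preserving

Lossless test (chase): Rows 1 and 2 agree on Weight; apply Weight→PName, SName and equate their PName, SName entries. Rows 1 and 3 agree on Weight; apply Weight→PName, SName and equate their PName, SName entries. Rows 1 and 2 agree on PName; apply PName→Color, SName and equate their Color, SName entries. Rows 1 and 2 agree on Color, PName; apply Color, PName→Cost and equate their Cost entries. Rows 1 and 3 agree on Color, PName; apply Color, PName→Cost and equate their Cost entries. Row 2 is now all distinguished symbols — the join is lossless.
Dependency preservation: the restricted closure of {Color, SName} across the fragments never reaches {PName}, so Color, SName → PName cannot be enforced without a join — not preserved.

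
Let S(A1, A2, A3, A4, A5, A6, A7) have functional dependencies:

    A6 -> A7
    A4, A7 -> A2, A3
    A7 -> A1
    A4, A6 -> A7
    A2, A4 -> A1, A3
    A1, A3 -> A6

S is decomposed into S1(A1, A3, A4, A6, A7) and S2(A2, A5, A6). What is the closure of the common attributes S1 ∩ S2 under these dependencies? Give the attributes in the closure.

A1, A6, A7

S1 ∩ S2 = {A6}.
A6 → A7 applies, adding A7
A7 → A1 applies, adding A1
Closure: {A1, A6, A7}.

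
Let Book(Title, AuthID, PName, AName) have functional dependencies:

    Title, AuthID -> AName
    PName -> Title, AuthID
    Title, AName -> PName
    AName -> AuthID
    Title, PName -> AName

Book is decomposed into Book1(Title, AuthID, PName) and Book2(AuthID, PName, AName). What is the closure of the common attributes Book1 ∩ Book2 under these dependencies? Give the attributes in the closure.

Book1 ∩ Book2 = {AuthID, PName}.
PName → Title, AuthID applies, adding Title
Title, PName → AName applies, adding AName
Closure: {Title, AuthID, PName, AName}.

Title, AuthID, PName, AName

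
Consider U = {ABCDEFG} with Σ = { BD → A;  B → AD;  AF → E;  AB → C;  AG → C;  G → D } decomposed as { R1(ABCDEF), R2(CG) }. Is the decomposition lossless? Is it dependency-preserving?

Lossless test: (C)⁺ = {C}, which is a superkey of neither fragment — lossy.
Dependency preservation: the restricted closure of {AG} across the fragments never reaches {C}, so AG → C cannot be enforced without a join — not preserved.

lossy and not dependency-preserving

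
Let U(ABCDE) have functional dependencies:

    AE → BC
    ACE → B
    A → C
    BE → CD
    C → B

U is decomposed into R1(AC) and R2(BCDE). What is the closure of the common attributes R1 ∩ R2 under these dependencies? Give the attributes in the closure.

R1 ∩ R2 = {C}.
C → B applies, adding B
Closure: {BC}.

BC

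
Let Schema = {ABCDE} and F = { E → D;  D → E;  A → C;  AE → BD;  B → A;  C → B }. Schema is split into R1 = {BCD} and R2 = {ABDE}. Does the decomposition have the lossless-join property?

Common attributes: R1 ∩ R2 = {BD}.
Closure of {BD}: D → E applies, adding E; B → A applies, adding A; A → C applies, adding C. So (BD)⁺ = {ABCDE}.
This closure contains every attribute of R1, so R1 ∩ R2 → R1. The join is lossless.

Yes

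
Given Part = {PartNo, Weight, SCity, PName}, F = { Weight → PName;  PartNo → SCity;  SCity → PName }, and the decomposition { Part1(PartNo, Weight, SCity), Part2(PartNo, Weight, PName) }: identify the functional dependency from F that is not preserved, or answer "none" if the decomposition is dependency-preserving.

SCity → PName

Check SCity → PName: no single fragment contains all of {SCity, PName}, and the restricted closure of {SCity} across the fragments never reaches {PName}.
Weight → PName is preserved.
PartNo → SCity is preserved.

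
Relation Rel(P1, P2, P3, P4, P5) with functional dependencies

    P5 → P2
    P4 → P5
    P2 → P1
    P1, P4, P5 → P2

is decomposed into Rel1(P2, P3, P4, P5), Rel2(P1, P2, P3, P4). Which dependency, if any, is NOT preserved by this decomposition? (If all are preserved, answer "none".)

none

P5 → P2 lies within Rel1.
P4 → P5 lies within Rel1.
P2 → P1 lies within Rel2.
P1, P4, P5 → P2: restricted closure across fragments reaches P2.
Every dependency is enforceable on the fragments, so the decomposition is dependency-preserving.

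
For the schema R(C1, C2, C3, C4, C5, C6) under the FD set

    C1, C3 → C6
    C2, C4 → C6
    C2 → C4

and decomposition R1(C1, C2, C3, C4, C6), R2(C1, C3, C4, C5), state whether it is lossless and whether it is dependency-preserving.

lossy but dependency-preserving

Lossless test: (C1, C3, C4)⁺ = {C1, C3, C4, C6}, which is a superkey of neither fragment — lossy.
Dependency preservation: every FD's attributes lie within a single fragment, so each can be enforced locally — preserved.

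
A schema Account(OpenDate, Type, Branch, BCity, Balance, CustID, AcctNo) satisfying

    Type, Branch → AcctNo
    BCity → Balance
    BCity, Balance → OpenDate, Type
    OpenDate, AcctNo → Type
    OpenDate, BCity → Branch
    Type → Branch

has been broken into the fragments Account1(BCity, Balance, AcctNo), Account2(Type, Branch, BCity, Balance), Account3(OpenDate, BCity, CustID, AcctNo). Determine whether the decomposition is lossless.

Yes

Chase test. Columns are OpenDate, Type, Branch, BCity, Balance, CustID, AcctNo; row i has aⱼ where attribute j ∈ Accounti, else bᵢⱼ.
Initial tableau (one row per fragment):
  row 1: b11 b12 b13 a4 a5 b16 a7
  row 2: b21 a2 a3 a4 a5 b26 b27
  row 3: a1 b32 b33 a4 b35 a6 a7
Rows 1 and 3 agree on BCity; apply BCity→Balance and equate their Balance entries.
Rows 1 and 2 agree on BCity, Balance; apply BCity, Balance→OpenDate, Type and equate their OpenDate, Type entries.
Rows 1 and 3 agree on BCity, Balance; apply BCity, Balance→OpenDate, Type and equate their OpenDate, Type entries.
Rows 1 and 2 agree on OpenDate, BCity; apply OpenDate, BCity→Branch and equate their Branch entries.
Rows 1 and 3 agree on OpenDate, BCity; apply OpenDate, BCity→Branch and equate their Branch entries.
Rows 1 and 2 agree on Type, Branch; apply Type, Branch→AcctNo and equate their AcctNo entries.
Row 3 is now all distinguished symbols — the join is lossless.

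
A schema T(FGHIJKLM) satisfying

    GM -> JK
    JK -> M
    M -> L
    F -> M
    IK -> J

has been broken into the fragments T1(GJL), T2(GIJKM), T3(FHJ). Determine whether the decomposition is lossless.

Chase test. Columns are FGHIJKLM; row i has aⱼ where attribute j ∈ Ti, else bᵢⱼ.
Initial tableau (one row per fragment):
  row 1: b11 a2 b13 b14 a5 b16 a7 b18
  row 2: b21 a2 b23 a4 a5 a6 b27 a8
  row 3: a1 b32 a3 b34 a5 b36 b37 b38
No row becomes fully distinguished — the join is lossy.

No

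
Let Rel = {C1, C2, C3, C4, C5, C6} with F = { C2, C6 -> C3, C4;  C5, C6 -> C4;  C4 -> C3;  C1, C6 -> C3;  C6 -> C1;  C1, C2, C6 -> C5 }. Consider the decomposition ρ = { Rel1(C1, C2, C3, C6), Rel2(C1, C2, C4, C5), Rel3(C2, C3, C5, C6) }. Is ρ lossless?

No

Chase test. Columns are C1, C2, C3, C4, C5, C6; row i has aⱼ where attribute j ∈ Reli, else bᵢⱼ.
Initial tableau (one row per fragment):
  row 1: a1 a2 a3 b14 b15 a6
  row 2: a1 a2 b23 a4 a5 b26
  row 3: b31 a2 a3 b34 a5 a6
Rows 1 and 3 agree on C2, C6; apply C2, C6→C3, C4 and equate their C3, C4 entries.
Rows 1 and 3 agree on C6; apply C6→C1 and equate their C1 entries.
Rows 1 and 3 agree on C1, C2, C6; apply C1, C2, C6→C5 and equate their C5 entries.
No row becomes fully distinguished — the join is lossy.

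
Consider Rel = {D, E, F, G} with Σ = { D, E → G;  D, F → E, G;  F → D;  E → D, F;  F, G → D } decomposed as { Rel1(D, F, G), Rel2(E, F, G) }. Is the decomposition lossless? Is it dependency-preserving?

Lossless test: (F, G)⁺ = {D, E, F, G}, which contains all of one fragment — lossless.
Dependency preservation: D, E → G; D, F → E, G; E → D, F are not contained in any single fragment, but the restricted closure of each left-hand side across the fragments still reaches the right-hand side; the remaining FDs each lie inside some fragment. All dependencies are preserved.

lossless and dependency-preserving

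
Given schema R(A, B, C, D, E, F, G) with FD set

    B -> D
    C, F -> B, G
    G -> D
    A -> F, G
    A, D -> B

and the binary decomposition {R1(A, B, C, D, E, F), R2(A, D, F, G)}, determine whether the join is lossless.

Common attributes: R1 ∩ R2 = {A, D, F}.
Closure of {A, D, F}: A → F, G applies, adding G; A, D → B applies, adding B. So (A, D, F)⁺ = {A, B, D, F, G}.
This closure contains every attribute of R2, so R1 ∩ R2 → R2. The join is lossless.

Yes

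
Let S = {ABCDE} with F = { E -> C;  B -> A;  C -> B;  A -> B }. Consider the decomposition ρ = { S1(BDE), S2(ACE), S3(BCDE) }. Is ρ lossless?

Yes

Chase test. Columns are ABCDE; row i has aⱼ where attribute j ∈ Si, else bᵢⱼ.
Initial tableau (one row per fragment):
  row 1: b11 a2 b13 a4 a5
  row 2: a1 b22 a3 b24 a5
  row 3: b31 a2 a3 a4 a5
Rows 1 and 2 agree on E; apply E→C and equate their C entries.
Rows 1 and 3 agree on B; apply B→A and equate their A entries.
Rows 1 and 2 agree on C; apply C→B and equate their B entries.
Rows 1 and 2 agree on B; apply B→A and equate their A entries.
Row 1 is now all distinguished symbols — the join is lossless.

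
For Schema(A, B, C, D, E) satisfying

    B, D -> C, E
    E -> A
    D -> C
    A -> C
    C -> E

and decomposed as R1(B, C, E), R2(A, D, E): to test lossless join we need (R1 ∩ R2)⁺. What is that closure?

A, C, E

R1 ∩ R2 = {E}.
E → A applies, adding A
A → C applies, adding C
Closure: {A, C, E}.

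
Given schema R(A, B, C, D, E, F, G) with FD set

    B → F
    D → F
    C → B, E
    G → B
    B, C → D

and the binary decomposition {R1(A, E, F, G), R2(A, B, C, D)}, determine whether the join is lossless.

Common attributes: R1 ∩ R2 = {A}.
No dependency enlarges {A}, so (A)⁺ = {A}.
The closure contains neither all of R1 = {A, E, F, G} nor all of R2 = {A, B, C, D}, so the common attributes are not a superkey of either fragment. The join is lossy.

No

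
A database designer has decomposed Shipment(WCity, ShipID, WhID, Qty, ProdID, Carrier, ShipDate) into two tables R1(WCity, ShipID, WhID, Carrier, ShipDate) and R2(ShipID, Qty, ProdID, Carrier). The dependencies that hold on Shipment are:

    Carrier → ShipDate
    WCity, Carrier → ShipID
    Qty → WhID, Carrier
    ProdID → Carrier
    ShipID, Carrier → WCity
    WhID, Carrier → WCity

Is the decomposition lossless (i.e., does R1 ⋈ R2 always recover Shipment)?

Common attributes: R1 ∩ R2 = {ShipID, Carrier}.
Closure of {ShipID, Carrier}: Carrier → ShipDate applies, adding ShipDate; ShipID, Carrier → WCity applies, adding WCity. So (ShipID, Carrier)⁺ = {WCity, ShipID, Carrier, ShipDate}.
The closure contains neither all of R1 = {WCity, ShipID, WhID, Carrier, ShipDate} nor all of R2 = {ShipID, Qty, ProdID, Carrier}, so the common attributes are not a superkey of either fragment. The join is lossy.

No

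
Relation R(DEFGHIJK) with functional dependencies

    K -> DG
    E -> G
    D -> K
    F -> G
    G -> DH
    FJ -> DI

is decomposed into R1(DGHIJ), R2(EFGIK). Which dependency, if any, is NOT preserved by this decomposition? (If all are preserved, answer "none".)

FJ -> DI

Check FJ → DI: no single fragment contains all of {DFIJ}, and the restricted closure of {FJ} across the fragments never reaches {DI}.
K → DG is preserved.
E → G is preserved.
D → K is preserved.
F → G is preserved.
G → DH is preserved.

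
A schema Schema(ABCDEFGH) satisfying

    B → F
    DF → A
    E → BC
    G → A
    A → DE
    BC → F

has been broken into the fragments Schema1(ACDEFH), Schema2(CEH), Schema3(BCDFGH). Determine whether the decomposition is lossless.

Chase test. Columns are ABCDEFGH; row i has aⱼ where attribute j ∈ Schemai, else bᵢⱼ.
Initial tableau (one row per fragment):
  row 1: a1 b12 a3 a4 a5 a6 b17 a8
  row 2: b21 b22 a3 b24 a5 b26 b27 a8
  row 3: b31 a2 a3 a4 b35 a6 a7 a8
Rows 1 and 3 agree on DF; apply DF→A and equate their A entries.
Rows 1 and 2 agree on E; apply E→BC and equate their BC entries.
Rows 1 and 3 agree on A; apply A→DE and equate their DE entries.
Rows 1 and 2 agree on BC; apply BC→F and equate their F entries.
Rows 1 and 3 agree on E; apply E→BC and equate their BC entries.
Row 3 is now all distinguished symbols — the join is lossless.

Yes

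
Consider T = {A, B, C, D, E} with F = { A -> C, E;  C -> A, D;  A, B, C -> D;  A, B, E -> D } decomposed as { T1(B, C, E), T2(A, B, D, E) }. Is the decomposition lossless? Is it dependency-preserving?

Lossless test: (B, E)⁺ = {B, E}, which is a superkey of neither fragment — lossy.
Dependency preservation: the restricted closure of {A} across the fragments never reaches {C, E}, so A → C, E cannot be enforced without a join — not preserved.

lossy and not dependency-preserving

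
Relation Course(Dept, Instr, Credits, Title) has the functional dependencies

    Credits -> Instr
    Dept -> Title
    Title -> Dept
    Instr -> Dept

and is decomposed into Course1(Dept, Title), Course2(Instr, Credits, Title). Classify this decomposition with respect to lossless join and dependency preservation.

Lossless test: (Title)⁺ = {Dept, Title}, which contains all of one fragment — lossless.
Dependency preservation: Instr → Dept is not contained in any single fragment, but the restricted closure of its left-hand side across the fragments still reaches the right-hand side; the remaining FDs each lie inside some fragment. All dependencies are preserved.

lossless and dependency-preserving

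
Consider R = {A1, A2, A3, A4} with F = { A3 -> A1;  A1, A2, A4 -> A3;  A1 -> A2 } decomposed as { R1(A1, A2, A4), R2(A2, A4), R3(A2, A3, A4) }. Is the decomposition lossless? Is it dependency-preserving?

lossy and not dependency-preserving

Lossless test (chase): applying each FD to every pair of rows produces no changes in the tableau, so no row becomes fully distinguished — the join is lossy.
Dependency preservation: the restricted closure of {A3} across the fragments never reaches {A1}, so A3 → A1 cannot be enforced without a join — not preserved.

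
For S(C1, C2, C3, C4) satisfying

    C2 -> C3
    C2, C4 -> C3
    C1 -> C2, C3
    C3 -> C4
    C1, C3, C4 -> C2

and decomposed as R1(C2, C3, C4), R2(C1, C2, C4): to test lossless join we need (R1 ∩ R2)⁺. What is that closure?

R1 ∩ R2 = {C2, C4}.
C2 → C3 applies, adding C3
Closure: {C2, C3, C4}.

C2, C3, C4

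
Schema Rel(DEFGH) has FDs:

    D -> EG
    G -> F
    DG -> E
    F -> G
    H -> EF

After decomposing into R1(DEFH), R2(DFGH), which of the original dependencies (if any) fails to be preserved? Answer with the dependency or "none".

D → EG: restricted closure across fragments reaches EG.
G → F lies within R2.
DG → E: restricted closure across fragments reaches E.
F → G lies within R2.
H → EF lies within R1.
Every dependency is enforceable on the fragments, so the decomposition is dependency-preserving.

none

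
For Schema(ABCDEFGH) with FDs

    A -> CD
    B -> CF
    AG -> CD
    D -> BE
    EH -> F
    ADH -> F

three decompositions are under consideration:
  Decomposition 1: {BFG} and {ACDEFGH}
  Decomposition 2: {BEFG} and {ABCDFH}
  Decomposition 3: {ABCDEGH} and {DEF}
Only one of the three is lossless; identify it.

Decomposition 3

Decomposition 1: common = {FG}, closure = {FG} → lossy.
Decomposition 2: common = {BF}, closure = {BCF} → lossy.
Decomposition 3: common = {DE}, closure = {BCDEF} → lossless.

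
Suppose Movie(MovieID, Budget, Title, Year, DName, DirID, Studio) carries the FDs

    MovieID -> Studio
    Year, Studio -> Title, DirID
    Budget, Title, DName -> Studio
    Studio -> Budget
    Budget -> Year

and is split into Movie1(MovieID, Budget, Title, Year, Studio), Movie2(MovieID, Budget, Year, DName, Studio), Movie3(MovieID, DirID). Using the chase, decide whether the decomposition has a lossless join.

Chase test. Columns are MovieID, Budget, Title, Year, DName, DirID, Studio; row i has aⱼ where attribute j ∈ Moviei, else bᵢⱼ.
Initial tableau (one row per fragment):
  row 1: a1 a2 a3 a4 b15 b16 a7
  row 2: a1 a2 b23 a4 a5 b26 a7
  row 3: a1 b32 b33 b34 b35 a6 b37
Rows 1 and 3 agree on MovieID; apply MovieID→Studio and equate their Studio entries.
Rows 1 and 2 agree on Year, Studio; apply Year, Studio→Title, DirID and equate their Title, DirID entries.
Rows 1 and 3 agree on Studio; apply Studio→Budget and equate their Budget entries.
Rows 1 and 3 agree on Budget; apply Budget→Year and equate their Year entries.
Rows 1 and 3 agree on Year, Studio; apply Year, Studio→Title, DirID and equate their Title, DirID entries.
Row 2 is now all distinguished symbols — the join is lossless.

Yes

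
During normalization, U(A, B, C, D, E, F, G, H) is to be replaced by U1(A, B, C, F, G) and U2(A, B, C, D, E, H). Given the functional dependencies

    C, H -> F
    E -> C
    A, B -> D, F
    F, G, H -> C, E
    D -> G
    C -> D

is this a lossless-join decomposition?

Yes

Common attributes: U1 ∩ U2 = {A, B, C}.
Closure of {A, B, C}: A, B → D, F applies, adding D, F; D → G applies, adding G. So (A, B, C)⁺ = {A, B, C, D, F, G}.
This closure contains every attribute of U1, so U1 ∩ U2 → U1. The join is lossless.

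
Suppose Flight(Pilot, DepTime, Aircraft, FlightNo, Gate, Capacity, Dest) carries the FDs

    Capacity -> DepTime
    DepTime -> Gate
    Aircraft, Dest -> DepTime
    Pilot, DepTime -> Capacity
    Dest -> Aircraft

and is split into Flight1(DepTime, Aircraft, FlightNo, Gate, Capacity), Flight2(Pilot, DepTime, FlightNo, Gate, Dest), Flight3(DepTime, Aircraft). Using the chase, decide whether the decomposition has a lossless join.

No

Chase test. Columns are Pilot, DepTime, Aircraft, FlightNo, Gate, Capacity, Dest; row i has aⱼ where attribute j ∈ Flighti, else bᵢⱼ.
Initial tableau (one row per fragment):
  row 1: b11 a2 a3 a4 a5 a6 b17
  row 2: a1 a2 b23 a4 a5 b26 a7
  row 3: b31 a2 a3 b34 b35 b36 b37
Rows 1 and 3 agree on DepTime; apply DepTime→Gate and equate their Gate entries.
No row becomes fully distinguished — the join is lossy.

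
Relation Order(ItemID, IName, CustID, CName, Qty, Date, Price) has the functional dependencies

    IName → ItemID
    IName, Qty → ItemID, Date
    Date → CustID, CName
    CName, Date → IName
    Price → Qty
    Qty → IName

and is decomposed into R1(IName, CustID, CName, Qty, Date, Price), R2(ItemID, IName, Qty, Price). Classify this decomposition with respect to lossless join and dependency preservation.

lossless and dependency-preserving

Lossless test: (IName, Qty, Price)⁺ = {ItemID, IName, CustID, CName, Qty, Date, Price}, which contains all of one fragment — lossless.
Dependency preservation: IName, Qty → ItemID, Date is not contained in any single fragment, but the restricted closure of its left-hand side across the fragments still reaches the right-hand side; the remaining FDs each lie inside some fragment. All dependencies are preserved.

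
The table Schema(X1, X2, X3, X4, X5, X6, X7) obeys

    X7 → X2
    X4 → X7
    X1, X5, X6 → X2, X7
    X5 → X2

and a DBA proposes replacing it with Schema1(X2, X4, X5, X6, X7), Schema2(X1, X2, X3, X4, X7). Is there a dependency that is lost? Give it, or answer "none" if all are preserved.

Check X1, X5, X6 → X2, X7: no single fragment contains all of {X1, X2, X5, X6, X7}, and the restricted closure of {X1, X5, X6} across the fragments never reaches {X2, X7}.
X7 → X2 is preserved.
X4 → X7 is preserved.
X5 → X2 is preserved.

X1, X5, X6 → X2, X7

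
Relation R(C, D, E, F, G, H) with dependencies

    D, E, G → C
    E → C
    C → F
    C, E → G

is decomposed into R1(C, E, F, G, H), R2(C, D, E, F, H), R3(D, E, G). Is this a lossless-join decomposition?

Chase test. Columns are C, D, E, F, G, H; row i has aⱼ where attribute j ∈ Ri, else bᵢⱼ.
Initial tableau (one row per fragment):
  row 1: a1 b12 a3 a4 a5 a6
  row 2: a1 a2 a3 a4 b25 a6
  row 3: b31 a2 a3 b34 a5 b36
Rows 1 and 3 agree on E; apply E→C and equate their C entries.
Rows 1 and 3 agree on C; apply C→F and equate their F entries.
Rows 1 and 2 agree on C, E; apply C, E→G and equate their G entries.
Row 2 is now all distinguished symbols — the join is lossless.

Yes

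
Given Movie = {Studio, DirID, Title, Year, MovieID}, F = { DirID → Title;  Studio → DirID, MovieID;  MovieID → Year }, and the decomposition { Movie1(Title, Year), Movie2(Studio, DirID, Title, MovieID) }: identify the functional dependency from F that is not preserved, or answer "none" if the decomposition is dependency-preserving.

MovieID → Year

Check MovieID → Year: no single fragment contains all of {Year, MovieID}, and the restricted closure of {MovieID} across the fragments never reaches {Year}.
DirID → Title is preserved.
Studio → DirID, MovieID is preserved.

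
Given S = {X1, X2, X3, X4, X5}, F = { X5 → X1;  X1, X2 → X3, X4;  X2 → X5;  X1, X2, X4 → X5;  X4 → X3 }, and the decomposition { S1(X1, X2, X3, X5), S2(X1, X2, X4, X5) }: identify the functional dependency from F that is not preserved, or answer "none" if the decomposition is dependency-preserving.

Check X4 → X3: no single fragment contains all of {X3, X4}, and the restricted closure of {X4} across the fragments never reaches {X3}.
X5 → X1 is preserved.
X1, X2 → X3, X4 is preserved.
X2 → X5 is preserved.
X1, X2, X4 → X5 is preserved.

X4 → X3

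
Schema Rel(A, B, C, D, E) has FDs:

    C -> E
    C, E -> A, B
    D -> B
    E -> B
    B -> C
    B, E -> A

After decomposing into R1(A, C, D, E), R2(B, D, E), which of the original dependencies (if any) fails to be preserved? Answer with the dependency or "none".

C → E lies within R1.
C, E → A, B: restricted closure across fragments reaches A, B.
D → B lies within R2.
E → B lies within R2.
B → C: restricted closure across fragments reaches C.
B, E → A: restricted closure across fragments reaches A.
Every dependency is enforceable on the fragments, so the decomposition is dependency-preserving.

none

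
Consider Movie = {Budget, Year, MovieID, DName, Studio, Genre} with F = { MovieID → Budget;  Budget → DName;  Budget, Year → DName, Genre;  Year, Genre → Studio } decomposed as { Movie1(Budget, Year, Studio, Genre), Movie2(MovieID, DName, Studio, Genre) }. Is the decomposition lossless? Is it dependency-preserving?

Lossless test: (Studio, Genre)⁺ = {Studio, Genre}, which is a superkey of neither fragment — lossy.
Dependency preservation: the restricted closure of {MovieID} across the fragments never reaches {Budget}, so MovieID → Budget cannot be enforced without a join — not preserved.

lossy and not dependency-preserving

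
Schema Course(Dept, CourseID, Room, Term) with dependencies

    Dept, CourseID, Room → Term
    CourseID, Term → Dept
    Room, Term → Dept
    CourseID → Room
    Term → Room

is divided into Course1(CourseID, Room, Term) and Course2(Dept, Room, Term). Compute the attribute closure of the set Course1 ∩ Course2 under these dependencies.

Course1 ∩ Course2 = {Room, Term}.
Room, Term → Dept applies, adding Dept
Closure: {Dept, Room, Term}.

Dept, Room, Term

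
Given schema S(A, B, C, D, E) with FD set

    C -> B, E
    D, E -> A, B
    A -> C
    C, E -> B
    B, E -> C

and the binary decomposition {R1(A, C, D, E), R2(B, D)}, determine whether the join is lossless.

No

Common attributes: R1 ∩ R2 = {D}.
No dependency enlarges {D}, so (D)⁺ = {D}.
The closure contains neither all of R1 = {A, C, D, E} nor all of R2 = {B, D}, so the common attributes are not a superkey of either fragment. The join is lossy.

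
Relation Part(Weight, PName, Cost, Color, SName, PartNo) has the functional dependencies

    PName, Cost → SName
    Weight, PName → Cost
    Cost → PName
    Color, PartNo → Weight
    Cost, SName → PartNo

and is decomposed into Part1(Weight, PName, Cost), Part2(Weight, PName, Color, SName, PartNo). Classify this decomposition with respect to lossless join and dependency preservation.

lossless but not dependency-preserving

Lossless test: (Weight, PName)⁺ = {Weight, PName, Cost, SName, PartNo}, which contains all of one fragment — lossless.
Dependency preservation: the restricted closure of {PName, Cost} across the fragments never reaches {SName}, so PName, Cost → SName cannot be enforced without a join — not preserved.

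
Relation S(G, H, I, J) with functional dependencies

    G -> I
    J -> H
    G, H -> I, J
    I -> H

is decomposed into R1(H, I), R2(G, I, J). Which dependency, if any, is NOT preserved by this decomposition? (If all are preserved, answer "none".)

Check J → H: no single fragment contains all of {H, J}, and the restricted closure of {J} across the fragments never reaches {H}.
G → I is preserved.
G, H → I, J is preserved.
I → H is preserved.

J -> H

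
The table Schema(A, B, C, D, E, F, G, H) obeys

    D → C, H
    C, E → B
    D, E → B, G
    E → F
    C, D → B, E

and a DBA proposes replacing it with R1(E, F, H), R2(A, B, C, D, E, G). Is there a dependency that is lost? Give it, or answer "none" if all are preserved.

Check D → C, H: no single fragment contains all of {C, D, H}, and the restricted closure of {D} across the fragments never reaches {C, H}.
C, E → B is preserved.
D, E → B, G is preserved.
E → F is preserved.
C, D → B, E is preserved.

D → C, H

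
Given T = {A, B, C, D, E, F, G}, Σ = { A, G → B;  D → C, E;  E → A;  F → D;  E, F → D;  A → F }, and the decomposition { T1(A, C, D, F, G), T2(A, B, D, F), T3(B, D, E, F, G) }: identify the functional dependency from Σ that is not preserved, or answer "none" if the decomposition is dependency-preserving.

none

A, G → B: restricted closure across fragments reaches B.
D → C, E: restricted closure across fragments reaches C, E.
E → A: restricted closure across fragments reaches A.
F → D lies within T1.
E, F → D lies within T3.
A → F lies within T1.
Every dependency is enforceable on the fragments, so the decomposition is dependency-preserving.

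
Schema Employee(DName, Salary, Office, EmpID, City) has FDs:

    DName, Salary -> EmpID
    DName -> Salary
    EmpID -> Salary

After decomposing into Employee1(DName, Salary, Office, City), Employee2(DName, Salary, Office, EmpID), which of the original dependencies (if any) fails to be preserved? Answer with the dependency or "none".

DName, Salary → EmpID lies within Employee2.
DName → Salary lies within Employee1.
EmpID → Salary lies within Employee2.
Every dependency is enforceable on the fragments, so the decomposition is dependency-preserving.

none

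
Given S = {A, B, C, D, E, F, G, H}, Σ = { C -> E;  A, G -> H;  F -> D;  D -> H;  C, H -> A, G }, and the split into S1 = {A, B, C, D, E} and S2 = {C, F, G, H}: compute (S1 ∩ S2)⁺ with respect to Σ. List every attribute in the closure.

C, E

S1 ∩ S2 = {C}.
C → E applies, adding E
Closure: {C, E}.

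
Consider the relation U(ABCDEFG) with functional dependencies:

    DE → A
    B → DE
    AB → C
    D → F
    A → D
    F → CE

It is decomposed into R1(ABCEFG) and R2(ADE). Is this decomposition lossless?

Yes

Common attributes: R1 ∩ R2 = {AE}.
Closure of {AE}: A → D applies, adding D; D → F applies, adding F; F → CE applies, adding C. So (AE)⁺ = {ACDEF}.
This closure contains every attribute of R2, so R1 ∩ R2 → R2. The join is lossless.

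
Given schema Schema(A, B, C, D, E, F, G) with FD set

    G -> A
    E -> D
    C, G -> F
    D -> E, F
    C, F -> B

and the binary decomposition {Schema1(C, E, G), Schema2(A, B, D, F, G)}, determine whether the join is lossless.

No

Common attributes: Schema1 ∩ Schema2 = {G}.
Closure of {G}: G → A applies, adding A. So (G)⁺ = {A, G}.
The closure contains neither all of Schema1 = {C, E, G} nor all of Schema2 = {A, B, D, F, G}, so the common attributes are not a superkey of either fragment. The join is lossy.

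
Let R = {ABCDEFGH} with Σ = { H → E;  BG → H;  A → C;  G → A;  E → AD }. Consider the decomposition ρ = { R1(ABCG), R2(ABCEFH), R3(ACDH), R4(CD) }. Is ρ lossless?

No

Chase test. Columns are ABCDEFGH; row i has aⱼ where attribute j ∈ Ri, else bᵢⱼ.
Initial tableau (one row per fragment):
  row 1: a1 a2 a3 b14 b15 b16 a7 b18
  row 2: a1 a2 a3 b24 a5 a6 b27 a8
  row 3: a1 b32 a3 a4 b35 b36 b37 a8
  row 4: b41 b42 a3 a4 b45 b46 b47 b48
Rows 2 and 3 agree on H; apply H→E and equate their E entries.
Rows 2 and 3 agree on E; apply E→AD and equate their AD entries.
No row becomes fully distinguished — the join is lossy.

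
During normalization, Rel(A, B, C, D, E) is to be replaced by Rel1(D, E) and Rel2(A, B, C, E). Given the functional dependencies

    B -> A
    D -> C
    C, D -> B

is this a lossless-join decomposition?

Common attributes: Rel1 ∩ Rel2 = {E}.
No dependency enlarges {E}, so (E)⁺ = {E}.
The closure contains neither all of Rel1 = {D, E} nor all of Rel2 = {A, B, C, E}, so the common attributes are not a superkey of either fragment. The join is lossy.

No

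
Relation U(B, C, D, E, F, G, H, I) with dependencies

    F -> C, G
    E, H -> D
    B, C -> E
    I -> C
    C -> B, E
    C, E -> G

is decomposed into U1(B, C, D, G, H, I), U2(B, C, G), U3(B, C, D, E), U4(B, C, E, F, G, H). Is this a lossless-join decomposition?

Chase test. Columns are B, C, D, E, F, G, H, I; row i has aⱼ where attribute j ∈ Ui, else bᵢⱼ.
Initial tableau (one row per fragment):
  row 1: a1 a2 a3 b14 b15 a6 a7 a8
  row 2: a1 a2 b23 b24 b25 a6 b27 b28
  row 3: a1 a2 a3 a4 b35 b36 b37 b38
  row 4: a1 a2 b43 a4 a5 a6 a7 b48
Rows 1 and 2 agree on B, C; apply B, C→E and equate their E entries.
Rows 1 and 3 agree on B, C; apply B, C→E and equate their E entries.
Rows 1 and 3 agree on C, E; apply C, E→G and equate their G entries.
Rows 1 and 4 agree on E, H; apply E, H→D and equate their D entries.
No row becomes fully distinguished — the join is lossy.

No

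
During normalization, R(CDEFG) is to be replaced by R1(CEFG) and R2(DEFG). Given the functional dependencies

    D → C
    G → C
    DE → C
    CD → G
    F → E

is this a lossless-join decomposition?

Common attributes: R1 ∩ R2 = {EFG}.
Closure of {EFG}: G → C applies, adding C. So (EFG)⁺ = {CEFG}.
This closure contains every attribute of R1, so R1 ∩ R2 → R1. The join is lossless.

Yes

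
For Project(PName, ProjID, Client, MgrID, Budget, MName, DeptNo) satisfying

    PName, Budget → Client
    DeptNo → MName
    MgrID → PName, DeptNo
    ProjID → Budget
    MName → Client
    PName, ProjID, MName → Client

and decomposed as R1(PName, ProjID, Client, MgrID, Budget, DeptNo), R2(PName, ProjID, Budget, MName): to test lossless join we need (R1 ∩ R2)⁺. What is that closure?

R1 ∩ R2 = {PName, ProjID, Budget}.
PName, Budget → Client applies, adding Client
Closure: {PName, ProjID, Client, Budget}.

PName, ProjID, Client, Budget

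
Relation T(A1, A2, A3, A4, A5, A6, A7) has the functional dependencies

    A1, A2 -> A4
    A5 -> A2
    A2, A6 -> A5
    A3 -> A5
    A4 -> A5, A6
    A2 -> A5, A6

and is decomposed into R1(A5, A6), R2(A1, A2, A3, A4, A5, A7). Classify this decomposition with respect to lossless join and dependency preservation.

Lossless test: (A5)⁺ = {A2, A5, A6}, which contains all of one fragment — lossless.
Dependency preservation: A2, A6 → A5; A4 → A5, A6; A2 → A5, A6 are not contained in any single fragment, but the restricted closure of each left-hand side across the fragments still reaches the right-hand side; the remaining FDs each lie inside some fragment. All dependencies are preserved.

lossless and dependency-preserving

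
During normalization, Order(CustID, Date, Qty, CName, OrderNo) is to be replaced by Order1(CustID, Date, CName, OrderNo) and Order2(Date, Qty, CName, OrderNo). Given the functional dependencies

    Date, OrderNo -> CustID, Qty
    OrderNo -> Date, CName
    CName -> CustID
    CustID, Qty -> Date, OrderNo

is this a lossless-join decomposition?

Yes

Common attributes: Order1 ∩ Order2 = {Date, CName, OrderNo}.
Closure of {Date, CName, OrderNo}: Date, OrderNo → CustID, Qty applies, adding CustID, Qty. So (Date, CName, OrderNo)⁺ = {CustID, Date, Qty, CName, OrderNo}.
This closure contains every attribute of Order1, so Order1 ∩ Order2 → Order1. The join is lossless.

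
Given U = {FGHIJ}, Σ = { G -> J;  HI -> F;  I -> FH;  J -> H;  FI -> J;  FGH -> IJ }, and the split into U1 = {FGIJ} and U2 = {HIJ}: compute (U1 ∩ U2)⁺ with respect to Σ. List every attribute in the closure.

U1 ∩ U2 = {IJ}.
I → FH applies, adding FH
Closure: {FHIJ}.

FHIJ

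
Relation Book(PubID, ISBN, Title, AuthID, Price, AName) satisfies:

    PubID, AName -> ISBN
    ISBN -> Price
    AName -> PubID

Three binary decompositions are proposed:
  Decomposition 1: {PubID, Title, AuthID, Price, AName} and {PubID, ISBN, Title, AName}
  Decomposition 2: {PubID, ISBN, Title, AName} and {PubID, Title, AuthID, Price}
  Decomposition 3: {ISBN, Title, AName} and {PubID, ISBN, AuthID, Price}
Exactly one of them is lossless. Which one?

Decomposition 1

Decomposition 1: common = {PubID, Title, AName}, closure = {PubID, ISBN, Title, Price, AName} → lossless.
Decomposition 2: common = {PubID, Title}, closure = {PubID, Title} → lossy.
Decomposition 3: common = {ISBN}, closure = {ISBN, Price} → lossy.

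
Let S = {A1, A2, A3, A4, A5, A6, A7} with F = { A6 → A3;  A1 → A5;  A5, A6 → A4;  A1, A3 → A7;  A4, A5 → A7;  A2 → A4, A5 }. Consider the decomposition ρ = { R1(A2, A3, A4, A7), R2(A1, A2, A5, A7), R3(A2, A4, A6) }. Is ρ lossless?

No

Chase test. Columns are A1, A2, A3, A4, A5, A6, A7; row i has aⱼ where attribute j ∈ Ri, else bᵢⱼ.
Initial tableau (one row per fragment):
  row 1: b11 a2 a3 a4 b15 b16 a7
  row 2: a1 a2 b23 b24 a5 b26 a7
  row 3: b31 a2 b33 a4 b35 a6 b37
Rows 1 and 2 agree on A2; apply A2→A4, A5 and equate their A4, A5 entries.
Rows 1 and 3 agree on A2; apply A2→A4, A5 and equate their A4, A5 entries.
Rows 1 and 3 agree on A4, A5; apply A4, A5→A7 and equate their A7 entries.
No row becomes fully distinguished — the join is lossy.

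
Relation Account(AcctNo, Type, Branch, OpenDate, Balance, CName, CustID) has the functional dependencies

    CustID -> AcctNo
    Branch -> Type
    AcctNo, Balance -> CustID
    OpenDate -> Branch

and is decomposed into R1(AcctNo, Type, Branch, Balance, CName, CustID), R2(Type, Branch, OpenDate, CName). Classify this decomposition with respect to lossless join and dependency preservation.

lossy but dependency-preserving

Lossless test: (Type, Branch, CName)⁺ = {Type, Branch, CName}, which is a superkey of neither fragment — lossy.
Dependency preservation: every FD's attributes lie within a single fragment, so each can be enforced locally — preserved.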